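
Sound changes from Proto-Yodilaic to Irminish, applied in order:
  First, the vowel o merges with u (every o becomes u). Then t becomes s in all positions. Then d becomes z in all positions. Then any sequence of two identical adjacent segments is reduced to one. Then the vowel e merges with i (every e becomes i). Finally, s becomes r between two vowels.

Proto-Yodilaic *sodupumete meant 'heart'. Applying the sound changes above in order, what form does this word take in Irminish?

suzupumiri

Irminish: *sodupumete > sudupumete > sudupumese > suzupumese > suzupumisi > suzupumiri  (by vowel merger, unconditioned shift, unconditioned shift, vowel merger, rhotacism)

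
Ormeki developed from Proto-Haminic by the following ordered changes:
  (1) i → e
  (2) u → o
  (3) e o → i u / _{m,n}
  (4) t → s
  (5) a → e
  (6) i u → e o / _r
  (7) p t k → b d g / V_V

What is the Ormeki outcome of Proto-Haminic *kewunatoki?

Ormeki: *kewunatoki > kewunatoke > kewonatoke > kewunatoke > kewunasoke > kewunesoke > kewunesoge  (by vowel merger, vowel merger, pre-nasal raising, unconditioned shift, vowel merger, intervocalic voicing)

kewunesoge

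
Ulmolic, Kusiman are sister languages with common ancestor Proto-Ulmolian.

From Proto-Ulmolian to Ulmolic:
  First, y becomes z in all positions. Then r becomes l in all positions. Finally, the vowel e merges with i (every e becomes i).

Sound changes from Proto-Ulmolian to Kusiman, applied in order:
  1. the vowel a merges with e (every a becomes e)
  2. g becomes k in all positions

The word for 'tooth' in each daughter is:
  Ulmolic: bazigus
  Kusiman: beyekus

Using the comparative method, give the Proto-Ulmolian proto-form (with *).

Position 5: Ulmolic has g, Kusiman has k. Ulmolic preserves g here (none of its changes turn any other segment into g), so the proto-segment is *g.
Position 3: Ulmolic has z, Kusiman has y. Kusiman preserves y here (none of its changes turn any other segment into y), so the proto-segment is *y.
Continuing position by position gives *bayegus; check it forward:
Ulmolic: *bayegus
  bayegus → bazegus   [unconditioned shift]
  bazegus (rule 2 does not apply)
  bazegus → bazigus   [vowel merger]
  giving Ulmolic bazigus.
Kusiman: start from *bayegus.
  rule 1 (vowel merger): bayegus → beyegus
  rule 2 (unconditioned shift): beyegus → beyekus
  ⇒ Kusiman beyekus
No other proto-form is consistent with every reflex, so the reconstruction is *bayegus.

*bayegus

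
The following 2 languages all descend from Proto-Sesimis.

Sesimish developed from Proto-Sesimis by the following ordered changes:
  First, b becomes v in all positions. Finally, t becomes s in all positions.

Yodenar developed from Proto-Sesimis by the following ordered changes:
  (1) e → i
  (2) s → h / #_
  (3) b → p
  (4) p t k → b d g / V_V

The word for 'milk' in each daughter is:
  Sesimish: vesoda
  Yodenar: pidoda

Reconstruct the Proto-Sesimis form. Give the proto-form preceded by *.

Position 1: Sesimish has v, Yodenar has p. Taking the neighbouring segments as reconstructed: Sesimish v could go back to *b or *v; Yodenar p could go back to *p or *b — the one source consistent with every daughter is *b.
Position 2: Sesimish has e, Yodenar has i. Sesimish preserves e here (none of its changes turn any other segment into e), so the proto-segment is *e.
Verify the candidate proto-form against each daughter:
Sesimish: start from *betoda.
  rule 1 (unconditioned shift): betoda → vetoda
  rule 2 (unconditioned shift): vetoda → vesoda
  ⇒ Sesimish vesoda
Yodenar: start from *betoda.
  rule 1 (vowel merger): betoda → bitoda
  rule 2: no change — bitoda
  rule 3 (unconditioned shift): bitoda → pitoda
  rule 4 (intervocalic voicing): pitoda → pidoda
  ⇒ Yodenar pidoda
*betoda is the unique common source.

*betoda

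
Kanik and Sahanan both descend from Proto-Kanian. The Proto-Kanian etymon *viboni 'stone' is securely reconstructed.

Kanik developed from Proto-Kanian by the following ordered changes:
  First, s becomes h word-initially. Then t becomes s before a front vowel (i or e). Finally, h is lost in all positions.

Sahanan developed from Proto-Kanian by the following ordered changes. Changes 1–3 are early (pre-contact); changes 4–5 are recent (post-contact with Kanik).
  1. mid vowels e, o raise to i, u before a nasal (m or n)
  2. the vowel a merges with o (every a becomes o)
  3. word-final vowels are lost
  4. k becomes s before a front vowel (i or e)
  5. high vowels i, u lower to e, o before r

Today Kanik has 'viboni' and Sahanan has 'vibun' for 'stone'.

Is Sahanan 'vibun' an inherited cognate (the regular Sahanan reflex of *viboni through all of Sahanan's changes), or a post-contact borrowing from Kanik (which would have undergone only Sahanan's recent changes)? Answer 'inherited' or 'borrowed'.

If inherited, *viboni would pass through all of Sahanan's changes:
Sahanan: *viboni > vibuni > vibun  (by pre-nasal raising, apocope)
If borrowed from Kanik 'viboni' after the early changes, it would undergo only the recent ones:
  rule 4 (palatalisation): no change (viboni)
  rule 5 (pre-rhotic lowering): no change (viboni)
  ⇒ as a loan: viboni
Sahanan 'vibun' matches the inherited outcome exactly, so it is an inherited cognate, not a loan.

inherited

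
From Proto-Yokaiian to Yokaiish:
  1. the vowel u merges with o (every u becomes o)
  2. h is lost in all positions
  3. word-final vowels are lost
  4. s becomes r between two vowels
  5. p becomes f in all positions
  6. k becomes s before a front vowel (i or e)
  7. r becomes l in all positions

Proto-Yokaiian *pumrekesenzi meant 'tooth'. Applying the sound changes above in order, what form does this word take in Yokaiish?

fomleselenz

Yokaiish: start from *pumrekesenzi.
  rule 1 (vowel merger): pumrekesenzi → pomrekesenzi
  rule 2: no change — pomrekesenzi
  rule 3 (apocope): pomrekesenzi → pomrekesenz
  rule 4 (rhotacism): pomrekesenz → pomrekerenz
  rule 5 (unconditioned shift): pomrekerenz → fomrekerenz
  rule 6 (palatalisation): fomrekerenz → fomreserenz
  rule 7 (unconditioned shift): fomreserenz → fomleselenz
  ⇒ Yokaiish fomleselenz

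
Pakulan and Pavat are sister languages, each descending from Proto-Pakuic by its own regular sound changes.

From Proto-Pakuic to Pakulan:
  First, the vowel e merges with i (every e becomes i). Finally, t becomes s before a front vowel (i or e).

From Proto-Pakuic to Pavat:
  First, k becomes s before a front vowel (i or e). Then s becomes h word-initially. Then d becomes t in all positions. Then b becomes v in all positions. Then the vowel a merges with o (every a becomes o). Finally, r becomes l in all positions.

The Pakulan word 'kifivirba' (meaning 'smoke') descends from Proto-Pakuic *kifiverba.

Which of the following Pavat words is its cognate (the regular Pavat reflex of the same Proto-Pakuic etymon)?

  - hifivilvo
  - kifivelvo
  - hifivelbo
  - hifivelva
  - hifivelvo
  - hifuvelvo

Pavat: *kifiverba > sifiverba > hifiverba > hifiverva > hifivervo > hifivelvo  (by palatalisation, debuccalisation, unconditioned shift, vowel merger, unconditioned shift)
Only 'hifivelvo' matches the regular Pavat development of *kifiverba.

hifivelvo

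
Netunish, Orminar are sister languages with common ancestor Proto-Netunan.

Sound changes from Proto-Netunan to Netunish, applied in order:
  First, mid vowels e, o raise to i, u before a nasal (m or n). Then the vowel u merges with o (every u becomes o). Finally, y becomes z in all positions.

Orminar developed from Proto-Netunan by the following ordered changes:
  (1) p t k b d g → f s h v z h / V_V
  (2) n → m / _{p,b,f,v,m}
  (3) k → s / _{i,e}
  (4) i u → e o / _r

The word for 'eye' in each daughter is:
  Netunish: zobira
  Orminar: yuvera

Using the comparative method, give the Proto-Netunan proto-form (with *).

*yubira

Position 1: Netunish has z, Orminar has y. Orminar preserves y here (none of its changes turn any other segment into y), so the proto-segment is *y.
Position 3: Netunish has b, Orminar has v. Netunish preserves b here (none of its changes turn any other segment into b), so the proto-segment is *b.
Position 2: Netunish has o, Orminar has u. Orminar preserves u here (none of its changes turn any other segment into u), so the proto-segment is *u.
Verify the candidate proto-form against each daughter:
Netunish: *yubira > yobira > zobira  (by vowel merger, unconditioned shift)
Orminar: *yubira
  yubira → yuvira   [intervocalic lenition]
  yuvira (rule 2 does not apply)
  yuvira (rule 3 does not apply)
  yuvira → yuvera   [pre-rhotic lowering]
  giving Orminar yuvera.
No other proto-form is consistent with every reflex, so the reconstruction is *yubira.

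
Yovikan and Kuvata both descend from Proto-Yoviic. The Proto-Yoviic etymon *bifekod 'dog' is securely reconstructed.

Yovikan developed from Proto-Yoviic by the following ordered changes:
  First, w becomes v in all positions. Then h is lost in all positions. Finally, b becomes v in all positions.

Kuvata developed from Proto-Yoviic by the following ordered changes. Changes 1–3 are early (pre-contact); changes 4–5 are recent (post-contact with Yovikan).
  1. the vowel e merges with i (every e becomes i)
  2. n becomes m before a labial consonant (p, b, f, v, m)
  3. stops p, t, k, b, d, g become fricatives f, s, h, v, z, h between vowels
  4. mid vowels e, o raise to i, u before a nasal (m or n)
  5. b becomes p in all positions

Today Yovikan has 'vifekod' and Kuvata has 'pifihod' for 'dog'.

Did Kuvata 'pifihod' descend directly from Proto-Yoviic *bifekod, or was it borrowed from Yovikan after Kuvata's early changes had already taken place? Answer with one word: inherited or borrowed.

If inherited, *bifekod would pass through all of Kuvata's changes:
Kuvata: start from *bifekod.
  rule 1 (vowel merger): bifekod → bifikod
  rule 2: no change — bifikod
  rule 3 (intervocalic lenition): bifikod → bifihod
  rule 4: no change — bifihod
  rule 5 (unconditioned shift): bifihod → pifihod
  ⇒ Kuvata pifihod
If borrowed from Yovikan 'vifekod' after the early changes, it would undergo only the recent ones:
  rule 4 (pre-nasal raising): no change (vifekod)
  rule 5 (unconditioned shift): no change (vifekod)
  ⇒ as a loan: vifekod
Kuvata 'pifihod' matches the inherited outcome exactly, so it is an inherited cognate, not a loan.

inherited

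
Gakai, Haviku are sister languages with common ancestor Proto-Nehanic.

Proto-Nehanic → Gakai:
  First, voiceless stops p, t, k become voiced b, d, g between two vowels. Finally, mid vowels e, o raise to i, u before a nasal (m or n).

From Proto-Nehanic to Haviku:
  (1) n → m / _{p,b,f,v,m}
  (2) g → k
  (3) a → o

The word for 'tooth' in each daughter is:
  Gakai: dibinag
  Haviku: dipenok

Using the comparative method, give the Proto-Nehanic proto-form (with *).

*dipenag

Position 3: Gakai has b, Haviku has p. Haviku preserves p here (none of its changes turn any other segment into p), so the proto-segment is *p.
Position 7: Gakai has g, Haviku has k. Taking the neighbouring segments as reconstructed: Gakai g can only go back to *g; Haviku k could go back to *k or *g — the one source consistent with every daughter is *g.
Position 4: Gakai has i, Haviku has e. Haviku preserves e here (none of its changes turn any other segment into e), so the proto-segment is *e.
This points to *dipenag. Verify forward in each daughter:
Gakai: start from *dipenag.
  rule 1 (intervocalic voicing): dipenag → dibenag
  rule 2 (pre-nasal raising): dibenag → dibinag
  ⇒ Gakai dibinag
Haviku: start from *dipenag.
  rule 1: no change — dipenag
  rule 2 (unconditioned shift): dipenag → dipenak
  rule 3 (vowel merger): dipenak → dipenok
  ⇒ Haviku dipenok
*dipenag is the unique common source.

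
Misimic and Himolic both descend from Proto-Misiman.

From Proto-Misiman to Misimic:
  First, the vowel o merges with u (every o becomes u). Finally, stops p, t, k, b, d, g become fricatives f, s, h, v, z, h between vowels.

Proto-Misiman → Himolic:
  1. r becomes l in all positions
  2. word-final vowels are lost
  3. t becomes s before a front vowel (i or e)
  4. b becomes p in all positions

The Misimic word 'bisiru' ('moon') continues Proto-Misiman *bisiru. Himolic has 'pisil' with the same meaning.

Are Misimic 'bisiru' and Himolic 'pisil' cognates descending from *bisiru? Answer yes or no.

Derive the expected Himolic reflex of *bisiru:
Himolic: *bisiru > bisilu > bisil > pisil  (by unconditioned shift, apocope, unconditioned shift)
Himolic 'pisil' matches the regular reflex exactly, so the pair is cognate.

yes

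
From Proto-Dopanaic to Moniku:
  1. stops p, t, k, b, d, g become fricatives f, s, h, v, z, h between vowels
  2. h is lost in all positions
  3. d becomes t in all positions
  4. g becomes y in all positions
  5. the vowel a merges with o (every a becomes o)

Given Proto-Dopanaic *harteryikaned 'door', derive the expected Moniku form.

Moniku: start from *harteryikaned.
  rule 1 (intervocalic lenition): harteryikaned → harteryihaned
  rule 2 (h-loss): harteryihaned → arteryianed
  rule 3 (unconditioned shift): arteryianed → arteryianet
  rule 4: no change — arteryianet
  rule 5 (vowel merger): arteryianet → orteryionet
  ⇒ Moniku orteryionet

orteryionet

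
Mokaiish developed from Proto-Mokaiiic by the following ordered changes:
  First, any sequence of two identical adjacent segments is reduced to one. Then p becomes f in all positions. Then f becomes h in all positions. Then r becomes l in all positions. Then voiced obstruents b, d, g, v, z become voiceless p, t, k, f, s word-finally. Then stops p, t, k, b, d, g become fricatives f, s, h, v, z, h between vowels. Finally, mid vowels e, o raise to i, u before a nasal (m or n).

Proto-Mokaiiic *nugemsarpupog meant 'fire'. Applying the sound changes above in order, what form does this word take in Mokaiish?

Mokaiish: start from *nugemsarpupog.
  rule 1: no change — nugemsarpupog
  rule 2 (unconditioned shift): nugemsarpupog → nugemsarfufog
  rule 3 (unconditioned shift): nugemsarfufog → nugemsarhuhog
  rule 4 (unconditioned shift): nugemsarhuhog → nugemsalhuhog
  rule 5 (final devoicing): nugemsalhuhog → nugemsalhuhok
  rule 6 (intervocalic lenition): nugemsalhuhok → nuhemsalhuhok
  rule 7 (pre-nasal raising): nuhemsalhuhok → nuhimsalhuhok
  ⇒ Mokaiish nuhimsalhuhok

nuhimsalhuhok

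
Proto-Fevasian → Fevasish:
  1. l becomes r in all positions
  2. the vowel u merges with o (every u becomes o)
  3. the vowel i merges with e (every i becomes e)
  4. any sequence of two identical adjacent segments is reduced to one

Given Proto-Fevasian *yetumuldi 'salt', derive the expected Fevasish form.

yetomorde

Fevasish: *yetumuldi > yetumurdi > yetomordi > yetomorde  (by unconditioned shift, vowel merger, vowel merger)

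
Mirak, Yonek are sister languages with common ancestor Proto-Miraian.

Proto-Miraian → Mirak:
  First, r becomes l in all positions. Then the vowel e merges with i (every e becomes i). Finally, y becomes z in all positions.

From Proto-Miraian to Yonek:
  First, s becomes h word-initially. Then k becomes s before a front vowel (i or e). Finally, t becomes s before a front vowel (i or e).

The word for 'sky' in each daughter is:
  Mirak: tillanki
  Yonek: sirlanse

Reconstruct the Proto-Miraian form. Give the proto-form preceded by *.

Position 3: Mirak has l, Yonek has r. Yonek preserves r here (none of its changes turn any other segment into r), so the proto-segment is *r.
Position 7: Mirak has k, Yonek has s. Mirak preserves k here (none of its changes turn any other segment into k), so the proto-segment is *k.
Position 8: Mirak has i, Yonek has e. Yonek preserves e here (none of its changes turn any other segment into e), so the proto-segment is *e.
This points to *tirlanke. Verify forward in each daughter:
Mirak: *tirlanke > tillanke > tillanki  (by unconditioned shift, vowel merger)
Yonek: *tirlanke
  tirlanke (rule 1 does not apply)
  tirlanke → tirlanse   [palatalisation]
  tirlanse → sirlanse   [palatalisation]
  giving Yonek sirlanse.
No other proto-form is consistent with every reflex, so the reconstruction is *tirlanke.

*tirlanke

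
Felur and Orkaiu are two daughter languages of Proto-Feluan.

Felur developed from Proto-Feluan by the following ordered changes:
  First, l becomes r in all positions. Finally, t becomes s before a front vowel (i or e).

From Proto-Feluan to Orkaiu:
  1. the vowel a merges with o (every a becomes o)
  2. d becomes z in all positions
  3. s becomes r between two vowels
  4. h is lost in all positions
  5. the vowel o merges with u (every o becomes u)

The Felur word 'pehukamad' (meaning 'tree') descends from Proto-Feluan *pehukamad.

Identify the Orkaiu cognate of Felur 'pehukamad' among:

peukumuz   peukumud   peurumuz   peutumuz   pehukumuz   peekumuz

Orkaiu: start from *pehukamad.
  rule 1 (vowel merger): pehukamad → pehukomod
  rule 2 (unconditioned shift): pehukomod → pehukomoz
  rule 3: no change — pehukomoz
  rule 4 (h-loss): pehukomoz → peukomoz
  rule 5 (vowel merger): peukomoz → peukumuz
  ⇒ Orkaiu peukumuz
The other candidates each miss or misapply at least one Orkaiu change.

peukumuz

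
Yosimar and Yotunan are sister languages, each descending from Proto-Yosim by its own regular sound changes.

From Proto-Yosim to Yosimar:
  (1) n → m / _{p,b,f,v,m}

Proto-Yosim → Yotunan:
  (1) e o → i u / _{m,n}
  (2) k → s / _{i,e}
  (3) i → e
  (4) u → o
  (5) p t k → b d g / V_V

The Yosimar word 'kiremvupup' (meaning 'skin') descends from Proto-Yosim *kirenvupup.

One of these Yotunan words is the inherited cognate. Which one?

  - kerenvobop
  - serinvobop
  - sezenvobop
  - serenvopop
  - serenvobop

serenvobop

Yotunan: start from *kirenvupup.
  rule 1 (pre-nasal raising): kirenvupup → kirinvupup
  rule 2 (palatalisation): kirinvupup → sirinvupup
  rule 3 (vowel merger): sirinvupup → serenvupup
  rule 4 (vowel merger): serenvupup → serenvopop
  rule 5 (intervocalic voicing): serenvopop → serenvobop
  ⇒ Yotunan serenvobop
Among the options, 'serenvobop' alone shows every Yotunan change applied in order.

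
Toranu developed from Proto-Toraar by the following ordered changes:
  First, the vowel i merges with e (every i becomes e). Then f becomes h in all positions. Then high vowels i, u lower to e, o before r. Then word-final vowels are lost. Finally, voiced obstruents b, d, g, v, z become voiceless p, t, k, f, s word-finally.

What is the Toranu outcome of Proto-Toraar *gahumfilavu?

Toranu: *gahumfilavu > gahumfelavu > gahumhelavu > gahumhelav > gahumhelaf  (by vowel merger, unconditioned shift, apocope, final devoicing)

gahumhelaf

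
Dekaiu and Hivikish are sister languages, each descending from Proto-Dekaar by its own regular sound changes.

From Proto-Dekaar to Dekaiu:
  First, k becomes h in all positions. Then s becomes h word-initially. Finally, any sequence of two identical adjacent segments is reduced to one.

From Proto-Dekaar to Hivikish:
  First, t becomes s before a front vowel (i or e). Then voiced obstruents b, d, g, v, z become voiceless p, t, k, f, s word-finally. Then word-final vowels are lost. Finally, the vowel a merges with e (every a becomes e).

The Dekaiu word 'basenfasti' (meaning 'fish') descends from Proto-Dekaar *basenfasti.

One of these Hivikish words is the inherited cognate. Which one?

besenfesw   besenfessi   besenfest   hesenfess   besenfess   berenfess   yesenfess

besenfess

Hivikish: start from *basenfasti.
  rule 1 (palatalisation): basenfasti → basenfassi
  rule 2: no change — basenfassi
  rule 3 (apocope): basenfassi → basenfass
  rule 4 (vowel merger): basenfass → besenfess
  ⇒ Hivikish besenfess
Only 'besenfess' matches the regular Hivikish development of *basenfasti.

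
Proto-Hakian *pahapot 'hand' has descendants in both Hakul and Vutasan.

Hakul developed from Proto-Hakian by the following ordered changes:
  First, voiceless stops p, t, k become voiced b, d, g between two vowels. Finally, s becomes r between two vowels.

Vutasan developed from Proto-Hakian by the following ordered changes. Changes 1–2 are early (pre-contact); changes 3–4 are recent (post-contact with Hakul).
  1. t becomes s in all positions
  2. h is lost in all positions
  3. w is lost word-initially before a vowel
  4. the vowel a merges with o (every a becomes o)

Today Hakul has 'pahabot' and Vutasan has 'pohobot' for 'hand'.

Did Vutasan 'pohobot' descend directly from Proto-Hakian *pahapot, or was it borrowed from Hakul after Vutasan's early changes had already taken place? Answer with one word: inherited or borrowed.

borrowed

If inherited, *pahapot would pass through all of Vutasan's changes:
Vutasan: start from *pahapot.
  rule 1 (unconditioned shift): pahapot → pahapos
  rule 2 (h-loss): pahapos → paapos
  rule 3: no change — paapos
  rule 4 (vowel merger): paapos → poopos
  ⇒ Vutasan poopos
If borrowed from Hakul 'pahabot' after the early changes, it would undergo only the recent ones:
  rule 3 (glide loss): no change (pahabot)
  rule 4 (vowel merger): pahabot → pohobot
  ⇒ as a loan: pohobot
Vutasan 'pohobot' matches the loan outcome 'pohobot', not the inherited 'poopos' — it skipped the early Vutasan changes, so it was borrowed from Hakul.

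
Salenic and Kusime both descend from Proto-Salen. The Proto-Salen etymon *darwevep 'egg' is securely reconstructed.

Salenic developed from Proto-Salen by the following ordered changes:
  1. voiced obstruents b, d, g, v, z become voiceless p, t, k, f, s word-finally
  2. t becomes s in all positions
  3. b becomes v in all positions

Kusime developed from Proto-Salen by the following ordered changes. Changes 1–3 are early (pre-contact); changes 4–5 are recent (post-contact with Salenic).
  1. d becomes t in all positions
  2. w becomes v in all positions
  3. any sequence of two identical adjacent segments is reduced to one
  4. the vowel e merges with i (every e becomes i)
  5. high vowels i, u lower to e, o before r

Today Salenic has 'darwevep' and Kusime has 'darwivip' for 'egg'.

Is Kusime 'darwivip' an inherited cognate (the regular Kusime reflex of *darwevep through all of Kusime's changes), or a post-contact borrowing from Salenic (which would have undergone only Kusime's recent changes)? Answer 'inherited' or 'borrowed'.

If inherited, *darwevep would pass through all of Kusime's changes:
Kusime: *darwevep
  darwevep → tarwevep   [unconditioned shift]
  tarwevep → tarvevep   [unconditioned shift]
  tarvevep (rule 3 does not apply)
  tarvevep → tarvivip   [vowel merger]
  tarvivip (rule 5 does not apply)
  giving Kusime tarvivip.
If borrowed from Salenic 'darwevep' after the early changes, it would undergo only the recent ones:
  rule 4 (vowel merger): darwevep → darwivip
  rule 5 (pre-rhotic lowering): no change (darwivip)
  ⇒ as a loan: darwivip
Kusime 'darwivip' matches the loan outcome 'darwivip', not the inherited 'tarvivip' — it skipped the early Kusime changes, so it was borrowed from Salenic.

borrowed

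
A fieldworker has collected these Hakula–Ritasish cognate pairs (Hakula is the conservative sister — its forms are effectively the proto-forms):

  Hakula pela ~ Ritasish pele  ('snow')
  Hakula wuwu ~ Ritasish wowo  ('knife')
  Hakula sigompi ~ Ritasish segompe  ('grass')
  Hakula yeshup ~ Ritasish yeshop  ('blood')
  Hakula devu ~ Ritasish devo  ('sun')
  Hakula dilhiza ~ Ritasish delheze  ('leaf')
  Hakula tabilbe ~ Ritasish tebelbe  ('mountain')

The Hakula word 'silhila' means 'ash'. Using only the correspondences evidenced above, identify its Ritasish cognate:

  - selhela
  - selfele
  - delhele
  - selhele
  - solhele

sigompi ~ segompe, dilhiza ~ delheze — Hakula i corresponds to Ritasish e after a consonant, before a consonant other than r, m, n, p, b, f, v.
pela ~ pele, dilhiza ~ delheze — Hakula a corresponds to Ritasish e word-finally.
Applying these to Hakula 'silhila':
  silhila → selhila   (i→e after a consonant, before a consonant other than r, m, n, p, b, f, v)
  selhila → selhela   (i→e after a consonant, before a consonant other than r, m, n, p, b, f, v)
  selhela → selhele   (a→e word-finally)
So the Ritasish cognate is 'selhele'.

selhele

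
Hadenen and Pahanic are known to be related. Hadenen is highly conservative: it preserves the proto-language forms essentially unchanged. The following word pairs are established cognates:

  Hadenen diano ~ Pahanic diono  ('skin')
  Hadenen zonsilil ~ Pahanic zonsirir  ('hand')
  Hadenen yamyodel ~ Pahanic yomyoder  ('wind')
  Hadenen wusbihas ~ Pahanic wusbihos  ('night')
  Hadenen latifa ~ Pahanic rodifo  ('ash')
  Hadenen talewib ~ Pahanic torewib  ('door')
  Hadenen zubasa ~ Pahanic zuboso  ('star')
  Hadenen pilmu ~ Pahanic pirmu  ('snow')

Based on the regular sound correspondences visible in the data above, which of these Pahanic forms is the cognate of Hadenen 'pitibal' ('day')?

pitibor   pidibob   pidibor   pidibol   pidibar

latifa ~ rodifo — Hadenen t corresponds to Pahanic d between vowels (before a front vowel).
wusbihas ~ wusbihos, latifa ~ rodifo — Hadenen a corresponds to Pahanic o after a consonant, before a consonant other than r, m, n, p, b, f, v.
zonsilil ~ zonsirir, yamyodel ~ yomyoder — Hadenen l corresponds to Pahanic r word-finally.
Applying these to Hadenen 'pitibal':
  pitibal → pidibal   (t→d between vowels (before a front vowel))
  pidibal → pidibol   (a→o after a consonant, before a consonant other than r, m, n, p, b, f, v)
  pidibol → pidibor   (l→r word-finally)
So the Pahanic cognate is 'pidibor'.

pidibor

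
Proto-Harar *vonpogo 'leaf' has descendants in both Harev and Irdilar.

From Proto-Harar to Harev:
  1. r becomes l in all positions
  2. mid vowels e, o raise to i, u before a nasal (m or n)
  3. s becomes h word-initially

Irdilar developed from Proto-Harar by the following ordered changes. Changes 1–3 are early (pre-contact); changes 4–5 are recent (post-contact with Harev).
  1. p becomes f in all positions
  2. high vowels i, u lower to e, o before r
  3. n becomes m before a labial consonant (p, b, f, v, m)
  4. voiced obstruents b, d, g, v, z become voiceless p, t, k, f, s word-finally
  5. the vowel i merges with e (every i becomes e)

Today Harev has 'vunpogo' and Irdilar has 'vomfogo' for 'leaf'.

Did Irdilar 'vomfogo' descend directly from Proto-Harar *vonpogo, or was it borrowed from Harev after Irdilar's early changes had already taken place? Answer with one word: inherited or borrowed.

If inherited, *vonpogo would pass through all of Irdilar's changes:
Irdilar: start from *vonpogo.
  rule 1 (unconditioned shift): vonpogo → vonfogo
  rule 2: no change — vonfogo
  rule 3 (nasal place assimilation): vonfogo → vomfogo
  rule 4: no change — vomfogo
  rule 5: no change — vomfogo
  ⇒ Irdilar vomfogo
If borrowed from Harev 'vunpogo' after the early changes, it would undergo only the recent ones:
  rule 4 (final devoicing): no change (vunpogo)
  rule 5 (vowel merger): no change (vunpogo)
  ⇒ as a loan: vunpogo
Irdilar 'vomfogo' matches the inherited outcome exactly, so it is an inherited cognate, not a loan.

inherited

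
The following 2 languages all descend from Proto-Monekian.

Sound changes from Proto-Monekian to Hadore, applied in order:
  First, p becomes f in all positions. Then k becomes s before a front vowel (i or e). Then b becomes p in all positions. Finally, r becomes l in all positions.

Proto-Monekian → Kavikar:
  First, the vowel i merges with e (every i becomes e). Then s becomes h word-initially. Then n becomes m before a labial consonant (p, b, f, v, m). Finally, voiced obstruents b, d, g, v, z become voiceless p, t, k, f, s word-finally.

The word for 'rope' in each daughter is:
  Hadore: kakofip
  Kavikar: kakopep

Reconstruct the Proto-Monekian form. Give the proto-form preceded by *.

*kakopib

Position 6: Hadore has i, Kavikar has e. Hadore preserves i here (none of its changes turn any other segment into i), so the proto-segment is *i.
Position 7: Hadore has p, Kavikar has p. In Hadore, p can only continue *b, so the proto-segment is *b.
Position 5: Hadore has f, Kavikar has p. Taking the neighbouring segments as reconstructed: Hadore f could go back to *p or *f; Kavikar p can only go back to *p — the one source consistent with every daughter is *p.
The remaining positions agree across the daughters. Check the candidate against every language:
Hadore: *kakopib > kakofib > kakofip  (by unconditioned shift, unconditioned shift)
Kavikar: *kakopib > kakopeb > kakopep  (by vowel merger, final devoicing)
*kakopib is the unique common source.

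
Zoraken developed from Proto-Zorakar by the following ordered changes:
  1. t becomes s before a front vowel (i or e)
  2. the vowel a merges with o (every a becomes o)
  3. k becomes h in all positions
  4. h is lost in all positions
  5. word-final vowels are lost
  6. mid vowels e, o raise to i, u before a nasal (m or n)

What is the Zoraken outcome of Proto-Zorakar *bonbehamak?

bunbeum

Zoraken: start from *bonbehamak.
  rule 1: no change — bonbehamak
  rule 2 (vowel merger): bonbehamak → bonbehomok
  rule 3 (unconditioned shift): bonbehomok → bonbehomoh
  rule 4 (h-loss): bonbehomoh → bonbeomo
  rule 5 (apocope): bonbeomo → bonbeom
  rule 6 (pre-nasal raising): bonbeom → bunbeum
  ⇒ Zoraken bunbeum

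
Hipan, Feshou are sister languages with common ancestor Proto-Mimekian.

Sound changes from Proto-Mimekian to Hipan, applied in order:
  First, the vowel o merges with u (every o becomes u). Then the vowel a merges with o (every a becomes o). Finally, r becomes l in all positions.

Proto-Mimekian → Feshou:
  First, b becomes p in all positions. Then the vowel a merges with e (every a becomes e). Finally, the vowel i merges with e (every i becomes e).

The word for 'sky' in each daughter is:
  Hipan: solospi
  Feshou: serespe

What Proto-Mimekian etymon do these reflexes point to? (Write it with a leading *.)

Position 2: Hipan has o, Feshou has e. In Hipan, o can only continue *a, so the proto-segment is *a.
Position 3: Hipan has l, Feshou has r. Feshou preserves r here (none of its changes turn any other segment into r), so the proto-segment is *r.
Position 7: Hipan has i, Feshou has e. Hipan preserves i here (none of its changes turn any other segment into i), so the proto-segment is *i.
Continuing position by position gives *saraspi; check it forward:
Hipan: *saraspi
  saraspi (rule 1 does not apply)
  saraspi → sorospi   [vowel merger]
  sorospi → solospi   [unconditioned shift]
  giving Hipan solospi.
Feshou: *saraspi
  saraspi (rule 1 does not apply)
  saraspi → serespi   [vowel merger]
  serespi → serespe   [vowel merger]
  giving Feshou serespe.
No other proto-form is consistent with every reflex, so the reconstruction is *saraspi.

*saraspi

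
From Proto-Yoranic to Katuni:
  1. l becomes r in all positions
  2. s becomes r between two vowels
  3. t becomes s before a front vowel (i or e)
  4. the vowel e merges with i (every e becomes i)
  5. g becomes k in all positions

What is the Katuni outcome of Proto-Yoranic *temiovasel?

simiovarir

Katuni: *temiovasel > temiovaser > temiovarer > semiovarer > simiovarir  (by unconditioned shift, rhotacism, palatalisation, vowel merger)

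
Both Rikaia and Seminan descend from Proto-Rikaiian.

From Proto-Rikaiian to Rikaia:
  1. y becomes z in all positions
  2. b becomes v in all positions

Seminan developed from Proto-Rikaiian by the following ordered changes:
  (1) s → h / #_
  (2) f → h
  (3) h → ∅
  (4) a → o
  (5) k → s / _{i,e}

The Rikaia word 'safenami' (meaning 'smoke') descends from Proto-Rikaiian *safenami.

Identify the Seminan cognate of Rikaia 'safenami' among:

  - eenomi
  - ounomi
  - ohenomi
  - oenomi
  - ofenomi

Seminan: start from *safenami.
  rule 1 (debuccalisation): safenami → hafenami
  rule 2 (unconditioned shift): hafenami → hahenami
  rule 3 (h-loss): hahenami → aenami
  rule 4 (vowel merger): aenami → oenomi
  rule 5: no change — oenomi
  ⇒ Seminan oenomi
Among the options, 'oenomi' alone shows every Seminan change applied in order.

oenomi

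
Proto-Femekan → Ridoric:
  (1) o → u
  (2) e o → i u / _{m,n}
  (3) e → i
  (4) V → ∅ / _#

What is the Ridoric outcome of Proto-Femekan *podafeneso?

Ridoric: *podafeneso
  podafeneso → pudafenesu   [vowel merger]
  pudafenesu → pudafinesu   [pre-nasal raising]
  pudafinesu → pudafinisu   [vowel merger]
  pudafinisu → pudafinis   [apocope]
  giving Ridoric pudafinis.

pudafinis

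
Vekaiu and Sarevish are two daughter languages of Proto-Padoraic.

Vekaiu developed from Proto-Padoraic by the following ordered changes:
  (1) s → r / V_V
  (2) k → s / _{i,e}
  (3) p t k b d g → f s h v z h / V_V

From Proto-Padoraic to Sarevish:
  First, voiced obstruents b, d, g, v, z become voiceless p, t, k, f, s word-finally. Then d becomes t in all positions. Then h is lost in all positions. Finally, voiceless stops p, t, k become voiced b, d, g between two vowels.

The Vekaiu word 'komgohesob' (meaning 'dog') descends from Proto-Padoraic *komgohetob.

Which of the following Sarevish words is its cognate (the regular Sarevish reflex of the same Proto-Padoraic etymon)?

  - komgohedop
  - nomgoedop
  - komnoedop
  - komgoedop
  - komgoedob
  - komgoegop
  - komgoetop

Sarevish: start from *komgohetob.
  rule 1 (final devoicing): komgohetob → komgohetop
  rule 2: no change — komgohetop
  rule 3 (h-loss): komgohetop → komgoetop
  rule 4 (intervocalic voicing): komgoetop → komgoedop
  ⇒ Sarevish komgoedop
Among the options, 'komgoedop' alone shows every Sarevish change applied in order.

komgoedop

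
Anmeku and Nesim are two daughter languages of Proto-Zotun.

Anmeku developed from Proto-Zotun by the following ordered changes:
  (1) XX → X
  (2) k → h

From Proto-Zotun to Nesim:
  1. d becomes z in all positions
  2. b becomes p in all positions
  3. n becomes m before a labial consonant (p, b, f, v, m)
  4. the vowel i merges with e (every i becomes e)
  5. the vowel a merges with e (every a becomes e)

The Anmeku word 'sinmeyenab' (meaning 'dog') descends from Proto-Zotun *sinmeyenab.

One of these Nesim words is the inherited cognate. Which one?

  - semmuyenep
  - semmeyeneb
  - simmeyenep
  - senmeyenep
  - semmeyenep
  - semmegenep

Nesim: start from *sinmeyenab.
  rule 1: no change — sinmeyenab
  rule 2 (unconditioned shift): sinmeyenab → sinmeyenap
  rule 3 (nasal place assimilation): sinmeyenap → simmeyenap
  rule 4 (vowel merger): simmeyenap → semmeyenap
  rule 5 (vowel merger): semmeyenap → semmeyenep
  ⇒ Nesim semmeyenep

semmeyenep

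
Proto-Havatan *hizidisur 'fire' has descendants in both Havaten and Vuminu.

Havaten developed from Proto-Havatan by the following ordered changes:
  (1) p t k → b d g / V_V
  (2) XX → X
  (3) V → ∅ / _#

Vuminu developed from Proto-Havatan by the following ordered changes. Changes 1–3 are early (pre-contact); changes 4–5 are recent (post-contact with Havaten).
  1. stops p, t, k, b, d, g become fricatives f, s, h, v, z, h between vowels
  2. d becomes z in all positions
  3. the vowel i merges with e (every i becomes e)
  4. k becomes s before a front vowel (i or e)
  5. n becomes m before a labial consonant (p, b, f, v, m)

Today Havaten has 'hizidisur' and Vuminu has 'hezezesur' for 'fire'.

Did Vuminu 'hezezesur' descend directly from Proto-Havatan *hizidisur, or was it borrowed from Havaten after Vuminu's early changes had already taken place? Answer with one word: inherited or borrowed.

inherited

If inherited, *hizidisur would pass through all of Vuminu's changes:
Vuminu: start from *hizidisur.
  rule 1 (intervocalic lenition): hizidisur → hizizisur
  rule 2: no change — hizizisur
  rule 3 (vowel merger): hizizisur → hezezesur
  rule 4: no change — hezezesur
  rule 5: no change — hezezesur
  ⇒ Vuminu hezezesur
If borrowed from Havaten 'hizidisur' after the early changes, it would undergo only the recent ones:
  rule 4 (palatalisation): no change (hizidisur)
  rule 5 (nasal place assimilation): no change (hizidisur)
  ⇒ as a loan: hizidisur
Vuminu 'hezezesur' matches the inherited outcome exactly, so it is an inherited cognate, not a loan.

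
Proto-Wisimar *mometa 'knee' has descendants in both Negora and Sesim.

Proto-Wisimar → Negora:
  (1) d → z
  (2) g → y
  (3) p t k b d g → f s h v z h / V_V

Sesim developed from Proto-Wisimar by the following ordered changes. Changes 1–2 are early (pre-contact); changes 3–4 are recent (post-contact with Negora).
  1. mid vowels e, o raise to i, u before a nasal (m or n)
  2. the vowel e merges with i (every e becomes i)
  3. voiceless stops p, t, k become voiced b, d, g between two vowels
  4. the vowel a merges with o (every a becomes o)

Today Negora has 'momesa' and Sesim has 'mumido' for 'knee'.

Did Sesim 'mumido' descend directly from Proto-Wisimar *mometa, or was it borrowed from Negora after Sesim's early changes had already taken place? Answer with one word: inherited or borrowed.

inherited

If inherited, *mometa would pass through all of Sesim's changes:
Sesim: *mometa
  mometa → mumeta   [pre-nasal raising]
  mumeta → mumita   [vowel merger]
  mumita → mumida   [intervocalic voicing]
  mumida → mumido   [vowel merger]
  giving Sesim mumido.
If borrowed from Negora 'momesa' after the early changes, it would undergo only the recent ones:
  rule 3 (intervocalic voicing): no change (momesa)
  rule 4 (vowel merger): momesa → momeso
  ⇒ as a loan: momeso
Sesim 'mumido' matches the inherited outcome exactly, so it is an inherited cognate, not a loan.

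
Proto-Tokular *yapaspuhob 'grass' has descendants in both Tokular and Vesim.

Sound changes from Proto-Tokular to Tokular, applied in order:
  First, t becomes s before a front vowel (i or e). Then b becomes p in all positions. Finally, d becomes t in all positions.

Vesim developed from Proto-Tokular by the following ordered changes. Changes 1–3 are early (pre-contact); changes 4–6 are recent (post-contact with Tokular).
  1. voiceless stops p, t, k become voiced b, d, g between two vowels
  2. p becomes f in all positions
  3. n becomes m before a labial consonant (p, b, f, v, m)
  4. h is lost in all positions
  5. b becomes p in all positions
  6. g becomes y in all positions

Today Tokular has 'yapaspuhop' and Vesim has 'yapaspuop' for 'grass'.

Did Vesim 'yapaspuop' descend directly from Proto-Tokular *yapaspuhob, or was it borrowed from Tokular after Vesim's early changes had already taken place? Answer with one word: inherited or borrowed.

If inherited, *yapaspuhob would pass through all of Vesim's changes:
Vesim: *yapaspuhob
  yapaspuhob → yabaspuhob   [intervocalic voicing]
  yabaspuhob → yabasfuhob   [unconditioned shift]
  yabasfuhob (rule 3 does not apply)
  yabasfuhob → yabasfuob   [h-loss]
  yabasfuob → yapasfuop   [unconditioned shift]
  yapasfuop (rule 6 does not apply)
  giving Vesim yapasfuop.
If borrowed from Tokular 'yapaspuhop' after the early changes, it would undergo only the recent ones:
  rule 4 (h-loss): yapaspuhop → yapaspuop
  rule 5 (unconditioned shift): no change (yapaspuop)
  rule 6 (unconditioned shift): no change (yapaspuop)
  ⇒ as a loan: yapaspuop
Vesim 'yapaspuop' matches the loan outcome 'yapaspuop', not the inherited 'yapasfuop' — it skipped the early Vesim changes, so it was borrowed from Tokular.

borrowed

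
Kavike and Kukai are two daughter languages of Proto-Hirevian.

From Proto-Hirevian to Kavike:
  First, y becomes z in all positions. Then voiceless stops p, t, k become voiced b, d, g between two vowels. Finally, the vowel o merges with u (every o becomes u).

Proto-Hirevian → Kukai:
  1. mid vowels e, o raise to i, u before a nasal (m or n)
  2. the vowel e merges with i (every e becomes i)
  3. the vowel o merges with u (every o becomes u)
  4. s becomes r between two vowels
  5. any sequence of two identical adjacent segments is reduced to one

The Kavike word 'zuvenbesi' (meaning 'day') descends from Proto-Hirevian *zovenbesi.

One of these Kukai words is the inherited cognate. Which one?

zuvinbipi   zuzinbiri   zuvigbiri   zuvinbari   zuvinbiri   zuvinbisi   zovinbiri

Kukai: *zovenbesi
  zovenbesi → zovinbesi   [pre-nasal raising]
  zovinbesi → zovinbisi   [vowel merger]
  zovinbisi → zuvinbisi   [vowel merger]
  zuvinbisi → zuvinbiri   [rhotacism]
  zuvinbiri (rule 5 does not apply)
  giving Kukai zuvinbiri.
Among the options, 'zuvinbiri' alone shows every Kukai change applied in order.

zuvinbiri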